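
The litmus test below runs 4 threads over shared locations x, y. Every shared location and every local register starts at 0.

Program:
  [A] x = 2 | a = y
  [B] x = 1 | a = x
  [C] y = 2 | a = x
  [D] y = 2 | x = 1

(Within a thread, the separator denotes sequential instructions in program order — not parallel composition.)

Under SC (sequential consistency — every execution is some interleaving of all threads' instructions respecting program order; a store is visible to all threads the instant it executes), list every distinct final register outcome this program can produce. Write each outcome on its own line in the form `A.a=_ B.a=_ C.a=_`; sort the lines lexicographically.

A.a=0 B.a=1 C.a=1
A.a=0 B.a=1 C.a=2
A.a=0 B.a=2 C.a=1
A.a=0 B.a=2 C.a=2
A.a=2 B.a=1 C.a=0
A.a=2 B.a=1 C.a=1
A.a=2 B.a=1 C.a=2
A.a=2 B.a=2 C.a=0
A.a=2 B.a=2 C.a=1
A.a=2 B.a=2 C.a=2

outcome vector order: (A.a,B.a,C.a)
|SC outcomes| = 10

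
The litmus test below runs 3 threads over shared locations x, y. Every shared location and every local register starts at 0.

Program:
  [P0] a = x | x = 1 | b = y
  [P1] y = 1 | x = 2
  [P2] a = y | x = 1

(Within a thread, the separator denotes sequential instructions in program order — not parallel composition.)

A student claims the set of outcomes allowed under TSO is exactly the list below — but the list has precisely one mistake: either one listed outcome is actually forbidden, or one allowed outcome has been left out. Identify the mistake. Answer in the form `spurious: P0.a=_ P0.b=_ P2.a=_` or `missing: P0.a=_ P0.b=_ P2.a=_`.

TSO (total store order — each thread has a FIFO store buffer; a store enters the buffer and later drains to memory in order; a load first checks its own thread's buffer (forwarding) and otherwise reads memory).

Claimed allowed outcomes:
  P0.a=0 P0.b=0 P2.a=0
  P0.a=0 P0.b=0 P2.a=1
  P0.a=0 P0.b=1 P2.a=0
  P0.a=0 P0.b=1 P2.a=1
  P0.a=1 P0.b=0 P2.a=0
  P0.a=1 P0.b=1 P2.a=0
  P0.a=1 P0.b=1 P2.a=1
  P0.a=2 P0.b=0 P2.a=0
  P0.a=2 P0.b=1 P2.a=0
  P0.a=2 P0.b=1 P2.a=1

spurious: P0.a=2 P0.b=0 P2.a=0

outcome vector order: (P0.a,P0.b,P2.a)
TSO (9): 000; 001; 010; 011; 100; 110; 111; 210; 211
claimed∖TSO = {200}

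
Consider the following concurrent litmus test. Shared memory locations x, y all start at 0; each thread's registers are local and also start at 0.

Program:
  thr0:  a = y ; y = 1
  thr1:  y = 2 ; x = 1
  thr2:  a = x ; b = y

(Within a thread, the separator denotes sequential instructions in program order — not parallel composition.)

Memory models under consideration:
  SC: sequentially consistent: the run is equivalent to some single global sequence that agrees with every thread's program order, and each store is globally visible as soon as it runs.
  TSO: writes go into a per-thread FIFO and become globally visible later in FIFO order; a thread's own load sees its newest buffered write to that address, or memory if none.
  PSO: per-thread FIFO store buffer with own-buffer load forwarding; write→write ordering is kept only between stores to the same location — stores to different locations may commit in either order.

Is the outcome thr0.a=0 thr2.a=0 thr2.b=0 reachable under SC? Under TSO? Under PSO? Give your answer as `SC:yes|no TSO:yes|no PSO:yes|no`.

outcome vector order: (thr0.a,thr2.a,thr2.b)
under SC → 0/0/0; 0/0/1; 0/0/2; 0/1/1; 0/1/2; 2/0/0; 2/0/1; 2/0/2; 2/1/1; 2/1/2
under TSO → 0/0/0; 0/0/1; 0/0/2; 0/1/1; 0/1/2; 2/0/0; 2/0/1; 2/0/2; 2/1/1; 2/1/2
under PSO → 0/0/0; 0/0/1; 0/0/2; 0/1/0; 0/1/1; 0/1/2; 2/0/0; 2/0/1; 2/0/2; 2/1/0; 2/1/1; 2/1/2
target 0/0/0 ∈ {SC,TSO,PSO}

SC:yes TSO:yes PSO:yes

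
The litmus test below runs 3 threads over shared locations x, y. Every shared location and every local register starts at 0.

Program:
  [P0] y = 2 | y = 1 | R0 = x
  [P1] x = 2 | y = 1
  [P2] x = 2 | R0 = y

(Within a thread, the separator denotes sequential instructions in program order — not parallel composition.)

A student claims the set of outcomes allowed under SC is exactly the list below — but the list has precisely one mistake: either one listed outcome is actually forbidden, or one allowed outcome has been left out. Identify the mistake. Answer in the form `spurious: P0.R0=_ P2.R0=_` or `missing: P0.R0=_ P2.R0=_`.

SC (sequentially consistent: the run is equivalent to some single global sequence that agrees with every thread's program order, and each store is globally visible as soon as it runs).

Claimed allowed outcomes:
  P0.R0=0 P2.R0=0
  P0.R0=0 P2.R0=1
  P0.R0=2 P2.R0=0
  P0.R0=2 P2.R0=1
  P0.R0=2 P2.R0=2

outcome vector order: (P0.R0,P2.R0)
SC (4): <0 1>; <2 0>; <2 1>; <2 2>
claimed∖SC = {<0 0>}

spurious: P0.R0=0 P2.R0=0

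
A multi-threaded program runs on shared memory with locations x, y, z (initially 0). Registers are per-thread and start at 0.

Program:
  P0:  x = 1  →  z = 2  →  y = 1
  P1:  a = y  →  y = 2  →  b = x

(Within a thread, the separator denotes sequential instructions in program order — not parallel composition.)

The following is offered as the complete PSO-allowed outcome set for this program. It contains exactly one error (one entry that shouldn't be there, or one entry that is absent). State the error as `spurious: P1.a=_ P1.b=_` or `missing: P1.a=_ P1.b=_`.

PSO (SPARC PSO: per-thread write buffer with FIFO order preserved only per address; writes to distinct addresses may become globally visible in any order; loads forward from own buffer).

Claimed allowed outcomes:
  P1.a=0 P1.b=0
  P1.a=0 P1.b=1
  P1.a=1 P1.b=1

missing: P1.a=1 P1.b=0

outcome vector order: (P1.a,P1.b)
under PSO → (0,0) (0,1) (1,0) (1,1)
PSO∖claimed = {(1,0)}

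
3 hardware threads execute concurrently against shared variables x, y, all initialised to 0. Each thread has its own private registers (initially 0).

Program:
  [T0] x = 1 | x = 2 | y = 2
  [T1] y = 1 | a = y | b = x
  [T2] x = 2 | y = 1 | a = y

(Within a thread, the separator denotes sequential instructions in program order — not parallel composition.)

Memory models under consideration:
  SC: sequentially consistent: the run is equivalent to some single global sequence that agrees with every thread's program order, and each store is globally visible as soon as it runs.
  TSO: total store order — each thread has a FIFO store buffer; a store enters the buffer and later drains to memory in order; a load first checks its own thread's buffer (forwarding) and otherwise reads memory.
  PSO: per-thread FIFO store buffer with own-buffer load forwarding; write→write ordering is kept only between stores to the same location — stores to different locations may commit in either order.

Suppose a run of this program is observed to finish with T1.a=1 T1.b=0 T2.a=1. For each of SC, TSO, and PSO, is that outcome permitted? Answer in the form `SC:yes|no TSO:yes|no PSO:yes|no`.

outcome vector order: (T1.a,T1.b,T2.a)
[SC] allowed = {(1,0,1), (1,0,2), (1,1,1), (1,1,2), (1,2,1), (1,2,2), (2,2,1), (2,2,2)}
[TSO] allowed = {(1,0,1), (1,0,2), (1,1,1), (1,1,2), (1,2,1), (1,2,2), (2,2,1), (2,2,2)}
[PSO] allowed = {(1,0,1), (1,0,2), (1,1,1), (1,1,2), (1,2,1), (1,2,2), (2,0,1), (2,0,2), (2,1,1), (2,1,2), (2,2,1), (2,2,2)}
target (1,0,1) ∈ {SC,TSO,PSO}

SC:yes TSO:yes PSO:yes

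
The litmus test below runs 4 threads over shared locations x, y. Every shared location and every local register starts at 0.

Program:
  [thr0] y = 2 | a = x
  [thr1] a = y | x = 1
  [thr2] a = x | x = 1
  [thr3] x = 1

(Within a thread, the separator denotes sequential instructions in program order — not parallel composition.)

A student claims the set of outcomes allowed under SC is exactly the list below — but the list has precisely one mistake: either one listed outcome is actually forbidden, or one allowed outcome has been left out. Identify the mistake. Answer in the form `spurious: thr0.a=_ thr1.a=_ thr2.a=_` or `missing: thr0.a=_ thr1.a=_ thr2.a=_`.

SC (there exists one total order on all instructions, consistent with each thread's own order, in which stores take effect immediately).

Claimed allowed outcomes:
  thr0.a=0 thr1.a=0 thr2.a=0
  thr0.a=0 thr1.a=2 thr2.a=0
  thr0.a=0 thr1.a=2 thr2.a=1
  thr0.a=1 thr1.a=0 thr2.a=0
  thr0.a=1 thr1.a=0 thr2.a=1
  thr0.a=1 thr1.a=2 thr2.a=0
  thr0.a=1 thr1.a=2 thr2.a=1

missing: thr0.a=0 thr1.a=0 thr2.a=1

outcome vector order: (thr0.a,thr1.a,thr2.a)
under SC → 000 001 020 021 100 101 120 121
SC∖claimed = {001}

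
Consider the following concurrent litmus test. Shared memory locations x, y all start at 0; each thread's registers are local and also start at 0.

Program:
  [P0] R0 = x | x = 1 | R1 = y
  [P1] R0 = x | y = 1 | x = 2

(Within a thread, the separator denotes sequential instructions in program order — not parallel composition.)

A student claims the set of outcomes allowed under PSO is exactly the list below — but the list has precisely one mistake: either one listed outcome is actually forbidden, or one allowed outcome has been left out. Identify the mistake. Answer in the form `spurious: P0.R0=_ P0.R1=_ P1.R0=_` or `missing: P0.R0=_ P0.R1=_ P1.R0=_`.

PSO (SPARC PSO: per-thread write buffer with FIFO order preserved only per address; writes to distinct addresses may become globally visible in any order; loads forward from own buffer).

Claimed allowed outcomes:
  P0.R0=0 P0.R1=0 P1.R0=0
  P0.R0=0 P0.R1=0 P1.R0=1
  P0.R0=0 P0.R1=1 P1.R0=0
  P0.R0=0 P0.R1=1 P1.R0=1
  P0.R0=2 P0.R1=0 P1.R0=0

outcome vector order: (P0.R0,P0.R1,P1.R0)
PSO: 6 outcomes — {000, 001, 010, 011, 200, 210}
PSO∖claimed = {210}

missing: P0.R0=2 P0.R1=1 P1.R0=0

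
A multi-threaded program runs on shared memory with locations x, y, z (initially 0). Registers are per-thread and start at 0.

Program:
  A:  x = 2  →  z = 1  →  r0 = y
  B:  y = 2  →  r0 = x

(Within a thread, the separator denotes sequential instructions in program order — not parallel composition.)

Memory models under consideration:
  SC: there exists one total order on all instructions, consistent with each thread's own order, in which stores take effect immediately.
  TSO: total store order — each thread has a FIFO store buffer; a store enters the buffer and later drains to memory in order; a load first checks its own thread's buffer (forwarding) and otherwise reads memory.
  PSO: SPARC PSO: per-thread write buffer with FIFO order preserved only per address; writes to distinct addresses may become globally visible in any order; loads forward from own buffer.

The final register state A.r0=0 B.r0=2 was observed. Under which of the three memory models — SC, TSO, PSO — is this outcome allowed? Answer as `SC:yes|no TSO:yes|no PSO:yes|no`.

SC:yes TSO:yes PSO:yes

outcome vector order: (A.r0,B.r0)
under SC → (0,2); (2,0); (2,2)
under TSO → (0,0); (0,2); (2,0); (2,2)
under PSO → (0,0); (0,2); (2,0); (2,2)
target (0,2) ∈ {SC,TSO,PSO}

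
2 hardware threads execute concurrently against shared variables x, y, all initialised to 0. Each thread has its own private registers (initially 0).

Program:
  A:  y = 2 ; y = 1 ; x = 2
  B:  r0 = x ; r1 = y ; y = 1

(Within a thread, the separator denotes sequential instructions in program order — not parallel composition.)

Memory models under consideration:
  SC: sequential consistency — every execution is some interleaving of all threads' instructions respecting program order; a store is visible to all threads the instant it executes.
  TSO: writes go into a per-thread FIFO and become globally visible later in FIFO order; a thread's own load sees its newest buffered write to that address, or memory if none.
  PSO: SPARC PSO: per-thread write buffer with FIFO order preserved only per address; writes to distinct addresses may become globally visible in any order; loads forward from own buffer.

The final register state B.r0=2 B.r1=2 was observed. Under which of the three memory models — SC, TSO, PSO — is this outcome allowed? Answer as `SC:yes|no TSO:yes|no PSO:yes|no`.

outcome vector order: (B.r0,B.r1)
under SC → 00, 01, 02, 21
under TSO → 00, 01, 02, 21
under PSO → 00, 01, 02, 20, 21, 22
target 22 ∈ {PSO}

SC:no TSO:no PSO:yes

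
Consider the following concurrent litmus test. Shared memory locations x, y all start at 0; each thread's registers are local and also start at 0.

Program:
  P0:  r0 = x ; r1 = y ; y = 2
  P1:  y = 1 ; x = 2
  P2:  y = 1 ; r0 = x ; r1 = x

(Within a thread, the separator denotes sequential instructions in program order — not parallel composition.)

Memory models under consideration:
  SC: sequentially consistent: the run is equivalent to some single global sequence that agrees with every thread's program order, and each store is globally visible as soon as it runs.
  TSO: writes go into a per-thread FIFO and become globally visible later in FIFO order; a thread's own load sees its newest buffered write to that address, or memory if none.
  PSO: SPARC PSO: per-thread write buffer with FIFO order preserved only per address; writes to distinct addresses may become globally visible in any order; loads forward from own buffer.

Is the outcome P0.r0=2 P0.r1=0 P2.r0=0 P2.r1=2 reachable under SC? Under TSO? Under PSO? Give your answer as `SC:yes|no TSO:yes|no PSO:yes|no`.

outcome vector order: (P0.r0,P0.r1,P2.r0,P2.r1)
SC (9): 0000; 0002; 0022; 0100; 0102; 0122; 2100; 2102; 2122
TSO (9): 0000; 0002; 0022; 0100; 0102; 0122; 2100; 2102; 2122
PSO (12): 0000; 0002; 0022; 0100; 0102; 0122; 2000; 2002; 2022; 2100; 2102; 2122
target 2002 ∈ {PSO}

SC:no TSO:no PSO:yes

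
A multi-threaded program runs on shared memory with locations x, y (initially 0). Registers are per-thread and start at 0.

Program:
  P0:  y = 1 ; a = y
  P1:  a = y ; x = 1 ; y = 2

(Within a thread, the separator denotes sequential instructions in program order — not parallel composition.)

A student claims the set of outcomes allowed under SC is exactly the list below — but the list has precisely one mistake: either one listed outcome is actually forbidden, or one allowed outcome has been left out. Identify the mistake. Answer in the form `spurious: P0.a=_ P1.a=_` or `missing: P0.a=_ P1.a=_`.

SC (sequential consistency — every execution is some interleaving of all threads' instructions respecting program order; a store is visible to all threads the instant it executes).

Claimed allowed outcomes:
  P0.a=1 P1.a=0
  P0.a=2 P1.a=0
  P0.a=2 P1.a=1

missing: P0.a=1 P1.a=1

outcome vector order: (P0.a,P1.a)
SC (4): 10, 11, 20, 21
SC∖claimed = {11}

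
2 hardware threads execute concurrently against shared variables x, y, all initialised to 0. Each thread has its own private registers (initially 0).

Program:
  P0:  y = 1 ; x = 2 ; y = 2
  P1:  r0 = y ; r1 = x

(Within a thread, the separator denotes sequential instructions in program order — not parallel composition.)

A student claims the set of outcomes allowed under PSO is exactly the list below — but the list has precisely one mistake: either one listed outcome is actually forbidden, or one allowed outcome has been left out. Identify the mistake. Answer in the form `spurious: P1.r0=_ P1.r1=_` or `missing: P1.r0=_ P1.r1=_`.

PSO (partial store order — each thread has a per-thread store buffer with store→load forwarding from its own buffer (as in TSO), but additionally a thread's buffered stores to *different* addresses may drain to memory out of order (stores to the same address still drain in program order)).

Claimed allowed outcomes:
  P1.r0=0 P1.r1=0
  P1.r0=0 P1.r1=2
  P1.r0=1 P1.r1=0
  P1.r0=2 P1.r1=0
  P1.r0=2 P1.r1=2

missing: P1.r0=1 P1.r1=2

outcome vector order: (P1.r0,P1.r1)
PSO: 6 outcomes — {(0,0); (0,2); (1,0); (1,2); (2,0); (2,2)}
PSO∖claimed = {(1,2)}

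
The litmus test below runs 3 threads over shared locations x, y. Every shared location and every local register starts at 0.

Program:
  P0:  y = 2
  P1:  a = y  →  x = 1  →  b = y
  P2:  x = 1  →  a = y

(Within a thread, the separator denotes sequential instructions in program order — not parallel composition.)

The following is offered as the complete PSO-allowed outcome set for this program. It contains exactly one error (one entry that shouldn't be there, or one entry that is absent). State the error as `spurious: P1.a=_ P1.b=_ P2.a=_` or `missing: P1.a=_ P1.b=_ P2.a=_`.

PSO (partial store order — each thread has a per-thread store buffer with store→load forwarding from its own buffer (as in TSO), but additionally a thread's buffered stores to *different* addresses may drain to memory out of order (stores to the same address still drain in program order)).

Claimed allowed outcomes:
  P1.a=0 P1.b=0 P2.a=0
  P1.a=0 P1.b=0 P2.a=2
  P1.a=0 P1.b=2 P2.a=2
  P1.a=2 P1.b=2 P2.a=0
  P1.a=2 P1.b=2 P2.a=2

outcome vector order: (P1.a,P1.b,P2.a)
under PSO → 000 002 020 022 220 222
PSO∖claimed = {020}

missing: P1.a=0 P1.b=2 P2.a=0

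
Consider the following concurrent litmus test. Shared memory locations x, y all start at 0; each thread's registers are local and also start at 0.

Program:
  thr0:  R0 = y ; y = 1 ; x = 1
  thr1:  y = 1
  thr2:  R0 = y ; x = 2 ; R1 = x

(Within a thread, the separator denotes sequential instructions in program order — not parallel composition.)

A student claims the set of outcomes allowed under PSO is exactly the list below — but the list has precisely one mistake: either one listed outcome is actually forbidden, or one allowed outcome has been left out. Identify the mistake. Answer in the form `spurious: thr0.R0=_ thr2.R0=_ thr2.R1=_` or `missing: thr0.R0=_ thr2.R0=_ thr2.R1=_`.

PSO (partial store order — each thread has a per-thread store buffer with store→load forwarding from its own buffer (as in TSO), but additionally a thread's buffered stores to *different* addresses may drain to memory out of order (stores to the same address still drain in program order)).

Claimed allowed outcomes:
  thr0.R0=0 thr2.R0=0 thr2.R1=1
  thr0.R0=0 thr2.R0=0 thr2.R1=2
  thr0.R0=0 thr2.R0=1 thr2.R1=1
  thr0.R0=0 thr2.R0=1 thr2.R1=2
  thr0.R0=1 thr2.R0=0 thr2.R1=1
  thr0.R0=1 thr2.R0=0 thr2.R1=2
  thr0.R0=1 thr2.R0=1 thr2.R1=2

outcome vector order: (thr0.R0,thr2.R0,thr2.R1)
under PSO → <0 0 1> <0 0 2> <0 1 1> <0 1 2> <1 0 1> <1 0 2> <1 1 1> <1 1 2>
PSO∖claimed = {<1 1 1>}

missing: thr0.R0=1 thr2.R0=1 thr2.R1=1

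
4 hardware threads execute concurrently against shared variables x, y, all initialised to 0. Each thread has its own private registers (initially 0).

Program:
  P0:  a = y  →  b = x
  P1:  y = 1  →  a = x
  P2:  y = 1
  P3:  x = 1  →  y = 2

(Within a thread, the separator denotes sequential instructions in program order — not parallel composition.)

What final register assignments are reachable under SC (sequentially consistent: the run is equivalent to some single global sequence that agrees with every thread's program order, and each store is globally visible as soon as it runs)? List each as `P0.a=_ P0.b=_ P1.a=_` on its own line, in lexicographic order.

outcome vector order: (P0.a,P0.b,P1.a)
|SC outcomes| = 10

P0.a=0 P0.b=0 P1.a=0
P0.a=0 P0.b=0 P1.a=1
P0.a=0 P0.b=1 P1.a=0
P0.a=0 P0.b=1 P1.a=1
P0.a=1 P0.b=0 P1.a=0
P0.a=1 P0.b=0 P1.a=1
P0.a=1 P0.b=1 P1.a=0
P0.a=1 P0.b=1 P1.a=1
P0.a=2 P0.b=1 P1.a=0
P0.a=2 P0.b=1 P1.a=1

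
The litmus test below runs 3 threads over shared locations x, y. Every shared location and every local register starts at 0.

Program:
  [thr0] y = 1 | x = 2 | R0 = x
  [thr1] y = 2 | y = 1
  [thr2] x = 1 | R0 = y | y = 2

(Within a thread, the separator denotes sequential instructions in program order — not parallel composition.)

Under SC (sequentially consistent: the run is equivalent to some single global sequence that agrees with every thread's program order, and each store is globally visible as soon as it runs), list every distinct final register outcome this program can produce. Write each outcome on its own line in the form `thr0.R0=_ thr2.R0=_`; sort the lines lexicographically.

outcome vector order: (thr0.R0,thr2.R0)
|SC outcomes| = 5

thr0.R0=1 thr2.R0=1
thr0.R0=1 thr2.R0=2
thr0.R0=2 thr2.R0=0
thr0.R0=2 thr2.R0=1
thr0.R0=2 thr2.R0=2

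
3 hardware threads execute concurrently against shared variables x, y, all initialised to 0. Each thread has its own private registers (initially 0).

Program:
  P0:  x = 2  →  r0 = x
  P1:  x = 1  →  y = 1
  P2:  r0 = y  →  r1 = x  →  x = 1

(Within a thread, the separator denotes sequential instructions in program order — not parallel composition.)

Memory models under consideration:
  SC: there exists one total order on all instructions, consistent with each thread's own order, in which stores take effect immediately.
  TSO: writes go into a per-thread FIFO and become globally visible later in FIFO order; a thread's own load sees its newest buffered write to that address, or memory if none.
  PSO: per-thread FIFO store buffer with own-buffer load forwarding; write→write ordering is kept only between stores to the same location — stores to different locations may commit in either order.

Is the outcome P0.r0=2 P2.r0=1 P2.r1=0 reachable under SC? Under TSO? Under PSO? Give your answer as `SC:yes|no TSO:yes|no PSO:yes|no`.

SC:no TSO:no PSO:yes

outcome vector order: (P0.r0,P2.r0,P2.r1)
SC (10): 100; 101; 102; 111; 112; 200; 201; 202; 211; 212
TSO (10): 100; 101; 102; 111; 112; 200; 201; 202; 211; 212
PSO (12): 100; 101; 102; 110; 111; 112; 200; 201; 202; 210; 211; 212
target 210 ∈ {PSO}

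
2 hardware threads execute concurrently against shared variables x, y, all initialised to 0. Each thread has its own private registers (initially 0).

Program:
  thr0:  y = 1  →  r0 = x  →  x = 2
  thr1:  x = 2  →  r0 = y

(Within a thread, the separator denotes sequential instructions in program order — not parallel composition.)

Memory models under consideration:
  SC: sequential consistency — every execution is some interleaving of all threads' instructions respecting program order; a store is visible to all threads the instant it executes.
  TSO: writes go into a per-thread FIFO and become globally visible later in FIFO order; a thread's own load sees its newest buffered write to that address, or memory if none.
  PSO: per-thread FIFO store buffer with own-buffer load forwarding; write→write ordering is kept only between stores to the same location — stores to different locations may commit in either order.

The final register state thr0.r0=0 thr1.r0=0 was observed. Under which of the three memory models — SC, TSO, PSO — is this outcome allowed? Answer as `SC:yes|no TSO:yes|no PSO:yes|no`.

SC:no TSO:yes PSO:yes

outcome vector order: (thr0.r0,thr1.r0)
SC: 3 outcomes — {01, 20, 21}
TSO: 4 outcomes — {00, 01, 20, 21}
PSO: 4 outcomes — {00, 01, 20, 21}
target 00 ∈ {TSO,PSO}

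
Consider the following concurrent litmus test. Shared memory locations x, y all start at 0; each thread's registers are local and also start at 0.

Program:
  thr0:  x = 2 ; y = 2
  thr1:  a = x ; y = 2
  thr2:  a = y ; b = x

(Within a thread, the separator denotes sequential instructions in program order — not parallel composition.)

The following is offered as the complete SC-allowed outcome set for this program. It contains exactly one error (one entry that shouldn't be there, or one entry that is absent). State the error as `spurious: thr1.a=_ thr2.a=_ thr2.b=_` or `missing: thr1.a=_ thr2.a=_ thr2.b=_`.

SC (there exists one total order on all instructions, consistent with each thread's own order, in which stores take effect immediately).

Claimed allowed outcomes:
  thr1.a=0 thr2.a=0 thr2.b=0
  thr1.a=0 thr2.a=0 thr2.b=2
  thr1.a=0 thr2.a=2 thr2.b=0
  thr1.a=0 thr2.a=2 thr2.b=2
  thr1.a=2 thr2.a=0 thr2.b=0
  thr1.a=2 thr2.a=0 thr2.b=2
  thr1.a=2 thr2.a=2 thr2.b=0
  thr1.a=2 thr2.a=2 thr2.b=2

outcome vector order: (thr1.a,thr2.a,thr2.b)
under SC → 000; 002; 020; 022; 200; 202; 222
claimed∖SC = {220}

spurious: thr1.a=2 thr2.a=2 thr2.b=0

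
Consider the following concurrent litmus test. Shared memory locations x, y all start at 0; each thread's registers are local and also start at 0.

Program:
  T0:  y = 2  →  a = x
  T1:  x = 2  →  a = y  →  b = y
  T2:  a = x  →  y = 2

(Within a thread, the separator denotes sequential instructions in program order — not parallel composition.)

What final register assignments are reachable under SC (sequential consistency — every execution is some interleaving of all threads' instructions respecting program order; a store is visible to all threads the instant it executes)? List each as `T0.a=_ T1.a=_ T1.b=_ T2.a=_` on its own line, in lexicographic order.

outcome vector order: (T0.a,T1.a,T1.b,T2.a)
|SC outcomes| = 8

T0.a=0 T1.a=2 T1.b=2 T2.a=0
T0.a=0 T1.a=2 T1.b=2 T2.a=2
T0.a=2 T1.a=0 T1.b=0 T2.a=0
T0.a=2 T1.a=0 T1.b=0 T2.a=2
T0.a=2 T1.a=0 T1.b=2 T2.a=0
T0.a=2 T1.a=0 T1.b=2 T2.a=2
T0.a=2 T1.a=2 T1.b=2 T2.a=0
T0.a=2 T1.a=2 T1.b=2 T2.a=2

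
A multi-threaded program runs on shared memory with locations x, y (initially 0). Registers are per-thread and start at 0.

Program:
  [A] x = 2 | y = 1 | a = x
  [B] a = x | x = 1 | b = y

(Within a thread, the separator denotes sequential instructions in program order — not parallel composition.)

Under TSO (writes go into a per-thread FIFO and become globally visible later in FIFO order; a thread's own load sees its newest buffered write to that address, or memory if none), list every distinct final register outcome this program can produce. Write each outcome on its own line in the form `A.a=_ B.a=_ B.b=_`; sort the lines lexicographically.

A.a=1 B.a=0 B.b=0
A.a=1 B.a=0 B.b=1
A.a=1 B.a=2 B.b=0
A.a=1 B.a=2 B.b=1
A.a=2 B.a=0 B.b=0
A.a=2 B.a=0 B.b=1
A.a=2 B.a=2 B.b=0
A.a=2 B.a=2 B.b=1

outcome vector order: (A.a,B.a,B.b)
|TSO outcomes| = 8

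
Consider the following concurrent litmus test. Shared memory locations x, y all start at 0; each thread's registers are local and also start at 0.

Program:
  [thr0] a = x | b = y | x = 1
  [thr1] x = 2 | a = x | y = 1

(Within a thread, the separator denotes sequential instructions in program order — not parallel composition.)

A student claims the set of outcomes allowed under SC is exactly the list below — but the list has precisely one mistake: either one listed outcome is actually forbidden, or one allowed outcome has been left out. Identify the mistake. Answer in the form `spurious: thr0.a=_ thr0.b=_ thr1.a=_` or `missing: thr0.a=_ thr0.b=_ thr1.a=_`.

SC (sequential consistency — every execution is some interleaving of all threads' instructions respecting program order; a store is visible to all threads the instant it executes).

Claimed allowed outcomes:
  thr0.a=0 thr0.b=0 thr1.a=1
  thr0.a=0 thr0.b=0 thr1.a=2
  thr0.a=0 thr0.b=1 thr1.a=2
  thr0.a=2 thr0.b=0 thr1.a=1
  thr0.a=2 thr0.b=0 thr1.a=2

outcome vector order: (thr0.a,thr0.b,thr1.a)
under SC → (0,0,1); (0,0,2); (0,1,2); (2,0,1); (2,0,2); (2,1,2)
SC∖claimed = {(2,1,2)}

missing: thr0.a=2 thr0.b=1 thr1.a=2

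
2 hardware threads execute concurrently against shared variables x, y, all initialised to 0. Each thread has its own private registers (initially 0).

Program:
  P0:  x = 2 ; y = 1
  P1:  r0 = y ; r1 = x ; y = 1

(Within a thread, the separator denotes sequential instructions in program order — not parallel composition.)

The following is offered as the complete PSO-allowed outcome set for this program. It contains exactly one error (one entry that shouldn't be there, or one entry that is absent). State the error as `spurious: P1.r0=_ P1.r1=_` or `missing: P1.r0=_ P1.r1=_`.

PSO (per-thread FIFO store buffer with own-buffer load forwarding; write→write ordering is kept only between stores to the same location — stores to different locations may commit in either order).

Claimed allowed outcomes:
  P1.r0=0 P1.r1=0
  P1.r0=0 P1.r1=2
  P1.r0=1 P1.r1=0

missing: P1.r0=1 P1.r1=2

outcome vector order: (P1.r0,P1.r1)
PSO: 4 outcomes — {00, 02, 10, 12}
PSO∖claimed = {12}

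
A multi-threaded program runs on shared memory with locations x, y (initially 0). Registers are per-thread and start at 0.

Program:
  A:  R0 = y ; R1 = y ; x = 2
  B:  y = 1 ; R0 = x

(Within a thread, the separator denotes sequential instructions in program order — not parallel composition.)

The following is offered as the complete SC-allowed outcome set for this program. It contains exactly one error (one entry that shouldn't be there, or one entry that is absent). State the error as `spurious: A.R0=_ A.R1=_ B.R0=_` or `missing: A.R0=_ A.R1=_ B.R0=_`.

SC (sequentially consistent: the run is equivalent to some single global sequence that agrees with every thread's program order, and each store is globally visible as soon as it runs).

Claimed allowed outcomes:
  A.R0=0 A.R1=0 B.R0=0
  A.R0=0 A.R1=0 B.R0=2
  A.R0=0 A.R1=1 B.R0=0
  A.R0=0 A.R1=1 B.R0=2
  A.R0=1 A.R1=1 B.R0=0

missing: A.R0=1 A.R1=1 B.R0=2

outcome vector order: (A.R0,A.R1,B.R0)
SC: 6 outcomes — {0/0/0 0/0/2 0/1/0 0/1/2 1/1/0 1/1/2}
SC∖claimed = {1/1/2}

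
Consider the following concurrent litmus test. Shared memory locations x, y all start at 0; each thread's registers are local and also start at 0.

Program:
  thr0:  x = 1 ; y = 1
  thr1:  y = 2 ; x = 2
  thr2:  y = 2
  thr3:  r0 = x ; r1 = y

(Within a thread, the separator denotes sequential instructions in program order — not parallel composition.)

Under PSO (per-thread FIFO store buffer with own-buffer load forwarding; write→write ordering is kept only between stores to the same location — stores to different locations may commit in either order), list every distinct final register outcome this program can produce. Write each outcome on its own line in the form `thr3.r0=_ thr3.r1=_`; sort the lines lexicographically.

thr3.r0=0 thr3.r1=0
thr3.r0=0 thr3.r1=1
thr3.r0=0 thr3.r1=2
thr3.r0=1 thr3.r1=0
thr3.r0=1 thr3.r1=1
thr3.r0=1 thr3.r1=2
thr3.r0=2 thr3.r1=0
thr3.r0=2 thr3.r1=1
thr3.r0=2 thr3.r1=2

outcome vector order: (thr3.r0,thr3.r1)
|PSO outcomes| = 9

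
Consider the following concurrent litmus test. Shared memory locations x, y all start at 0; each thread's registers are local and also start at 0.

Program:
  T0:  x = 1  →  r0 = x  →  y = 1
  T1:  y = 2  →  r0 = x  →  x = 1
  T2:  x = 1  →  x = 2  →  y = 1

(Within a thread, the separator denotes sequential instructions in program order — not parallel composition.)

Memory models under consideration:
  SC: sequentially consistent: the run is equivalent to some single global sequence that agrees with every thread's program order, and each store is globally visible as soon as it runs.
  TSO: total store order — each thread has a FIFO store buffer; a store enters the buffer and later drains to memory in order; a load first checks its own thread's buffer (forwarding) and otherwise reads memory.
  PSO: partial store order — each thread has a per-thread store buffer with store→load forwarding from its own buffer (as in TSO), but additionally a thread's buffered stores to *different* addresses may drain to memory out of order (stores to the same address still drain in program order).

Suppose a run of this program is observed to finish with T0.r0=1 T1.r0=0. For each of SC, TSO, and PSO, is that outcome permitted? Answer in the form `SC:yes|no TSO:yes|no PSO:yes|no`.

SC:yes TSO:yes PSO:yes

outcome vector order: (T0.r0,T1.r0)
[SC] allowed = {10; 11; 12; 20; 21; 22}
[TSO] allowed = {10; 11; 12; 20; 21; 22}
[PSO] allowed = {10; 11; 12; 20; 21; 22}
target 10 ∈ {SC,TSO,PSO}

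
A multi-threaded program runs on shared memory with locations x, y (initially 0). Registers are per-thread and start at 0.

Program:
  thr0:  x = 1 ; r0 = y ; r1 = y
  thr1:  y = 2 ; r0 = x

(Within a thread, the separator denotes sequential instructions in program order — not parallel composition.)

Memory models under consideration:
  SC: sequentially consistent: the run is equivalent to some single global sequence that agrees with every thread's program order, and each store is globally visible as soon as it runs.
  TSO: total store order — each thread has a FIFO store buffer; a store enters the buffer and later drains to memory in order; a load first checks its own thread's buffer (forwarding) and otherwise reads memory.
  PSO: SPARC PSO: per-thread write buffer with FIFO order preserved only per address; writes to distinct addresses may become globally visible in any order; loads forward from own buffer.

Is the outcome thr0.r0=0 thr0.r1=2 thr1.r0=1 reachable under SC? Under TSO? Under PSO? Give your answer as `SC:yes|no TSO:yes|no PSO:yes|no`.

outcome vector order: (thr0.r0,thr0.r1,thr1.r0)
under SC → 0/0/1, 0/2/1, 2/2/0, 2/2/1
under TSO → 0/0/0, 0/0/1, 0/2/0, 0/2/1, 2/2/0, 2/2/1
under PSO → 0/0/0, 0/0/1, 0/2/0, 0/2/1, 2/2/0, 2/2/1
target 0/2/1 ∈ {SC,TSO,PSO}

SC:yes TSO:yes PSO:yes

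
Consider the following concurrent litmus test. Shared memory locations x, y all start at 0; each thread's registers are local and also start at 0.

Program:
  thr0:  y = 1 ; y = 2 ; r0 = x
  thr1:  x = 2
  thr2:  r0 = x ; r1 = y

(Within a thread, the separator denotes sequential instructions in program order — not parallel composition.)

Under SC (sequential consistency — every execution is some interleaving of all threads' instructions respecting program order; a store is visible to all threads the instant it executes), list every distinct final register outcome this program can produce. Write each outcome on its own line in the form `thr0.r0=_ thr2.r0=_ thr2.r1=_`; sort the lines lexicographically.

outcome vector order: (thr0.r0,thr2.r0,thr2.r1)
|SC outcomes| = 10

thr0.r0=0 thr2.r0=0 thr2.r1=0
thr0.r0=0 thr2.r0=0 thr2.r1=1
thr0.r0=0 thr2.r0=0 thr2.r1=2
thr0.r0=0 thr2.r0=2 thr2.r1=2
thr0.r0=2 thr2.r0=0 thr2.r1=0
thr0.r0=2 thr2.r0=0 thr2.r1=1
thr0.r0=2 thr2.r0=0 thr2.r1=2
thr0.r0=2 thr2.r0=2 thr2.r1=0
thr0.r0=2 thr2.r0=2 thr2.r1=1
thr0.r0=2 thr2.r0=2 thr2.r1=2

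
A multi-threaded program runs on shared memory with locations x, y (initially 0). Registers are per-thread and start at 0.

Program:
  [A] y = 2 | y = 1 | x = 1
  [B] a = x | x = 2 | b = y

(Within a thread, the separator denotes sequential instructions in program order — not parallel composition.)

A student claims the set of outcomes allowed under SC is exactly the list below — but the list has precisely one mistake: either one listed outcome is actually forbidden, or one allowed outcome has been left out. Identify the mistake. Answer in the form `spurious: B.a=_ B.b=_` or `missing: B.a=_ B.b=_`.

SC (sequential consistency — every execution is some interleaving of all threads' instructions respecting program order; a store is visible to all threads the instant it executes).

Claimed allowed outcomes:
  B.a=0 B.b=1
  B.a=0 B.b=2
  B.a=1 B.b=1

outcome vector order: (B.a,B.b)
[SC] allowed = {<0 0> <0 1> <0 2> <1 1>}
SC∖claimed = {<0 0>}

missing: B.a=0 B.b=0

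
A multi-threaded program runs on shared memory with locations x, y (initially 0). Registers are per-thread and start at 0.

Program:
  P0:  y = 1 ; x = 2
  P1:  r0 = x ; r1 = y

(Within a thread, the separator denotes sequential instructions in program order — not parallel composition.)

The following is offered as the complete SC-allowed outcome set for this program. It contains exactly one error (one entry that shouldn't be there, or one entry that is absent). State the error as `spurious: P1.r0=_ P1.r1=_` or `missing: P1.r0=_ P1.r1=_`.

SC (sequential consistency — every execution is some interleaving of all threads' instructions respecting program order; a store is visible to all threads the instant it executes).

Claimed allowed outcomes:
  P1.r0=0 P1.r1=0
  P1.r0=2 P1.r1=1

outcome vector order: (P1.r0,P1.r1)
SC (3): 00 01 21
SC∖claimed = {01}

missing: P1.r0=0 P1.r1=1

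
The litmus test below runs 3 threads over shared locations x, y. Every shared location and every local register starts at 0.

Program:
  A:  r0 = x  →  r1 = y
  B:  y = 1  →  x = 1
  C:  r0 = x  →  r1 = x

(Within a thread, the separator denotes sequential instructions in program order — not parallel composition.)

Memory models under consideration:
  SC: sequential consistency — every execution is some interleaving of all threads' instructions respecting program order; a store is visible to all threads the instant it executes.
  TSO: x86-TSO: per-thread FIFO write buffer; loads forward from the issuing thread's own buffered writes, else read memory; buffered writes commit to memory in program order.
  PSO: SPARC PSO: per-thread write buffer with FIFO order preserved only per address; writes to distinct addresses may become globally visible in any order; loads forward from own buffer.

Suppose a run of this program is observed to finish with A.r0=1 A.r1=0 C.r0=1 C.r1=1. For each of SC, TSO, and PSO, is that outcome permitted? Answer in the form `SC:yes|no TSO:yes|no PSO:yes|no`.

SC:no TSO:no PSO:yes

outcome vector order: (A.r0,A.r1,C.r0,C.r1)
SC: 9 outcomes — {0000; 0001; 0011; 0100; 0101; 0111; 1100; 1101; 1111}
TSO: 9 outcomes — {0000; 0001; 0011; 0100; 0101; 0111; 1100; 1101; 1111}
PSO: 12 outcomes — {0000; 0001; 0011; 0100; 0101; 0111; 1000; 1001; 1011; 1100; 1101; 1111}
target 1011 ∈ {PSO}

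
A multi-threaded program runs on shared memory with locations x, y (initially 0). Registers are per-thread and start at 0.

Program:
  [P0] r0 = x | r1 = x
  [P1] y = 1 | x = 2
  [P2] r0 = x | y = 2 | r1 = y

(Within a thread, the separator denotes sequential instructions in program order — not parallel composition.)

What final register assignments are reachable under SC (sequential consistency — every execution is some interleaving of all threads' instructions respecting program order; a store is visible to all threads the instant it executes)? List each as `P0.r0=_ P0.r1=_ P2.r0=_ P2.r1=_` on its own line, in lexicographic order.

outcome vector order: (P0.r0,P0.r1,P2.r0,P2.r1)
|SC outcomes| = 9

P0.r0=0 P0.r1=0 P2.r0=0 P2.r1=1
P0.r0=0 P0.r1=0 P2.r0=0 P2.r1=2
P0.r0=0 P0.r1=0 P2.r0=2 P2.r1=2
P0.r0=0 P0.r1=2 P2.r0=0 P2.r1=1
P0.r0=0 P0.r1=2 P2.r0=0 P2.r1=2
P0.r0=0 P0.r1=2 P2.r0=2 P2.r1=2
P0.r0=2 P0.r1=2 P2.r0=0 P2.r1=1
P0.r0=2 P0.r1=2 P2.r0=0 P2.r1=2
P0.r0=2 P0.r1=2 P2.r0=2 P2.r1=2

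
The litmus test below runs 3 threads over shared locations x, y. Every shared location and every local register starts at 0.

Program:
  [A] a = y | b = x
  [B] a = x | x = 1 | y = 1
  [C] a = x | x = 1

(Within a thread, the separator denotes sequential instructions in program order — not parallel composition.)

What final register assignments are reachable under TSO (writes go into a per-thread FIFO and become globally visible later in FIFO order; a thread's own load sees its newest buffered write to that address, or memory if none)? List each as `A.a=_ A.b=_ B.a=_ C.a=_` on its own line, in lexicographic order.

outcome vector order: (A.a,A.b,B.a,C.a)
|TSO outcomes| = 9

A.a=0 A.b=0 B.a=0 C.a=0
A.a=0 A.b=0 B.a=0 C.a=1
A.a=0 A.b=0 B.a=1 C.a=0
A.a=0 A.b=1 B.a=0 C.a=0
A.a=0 A.b=1 B.a=0 C.a=1
A.a=0 A.b=1 B.a=1 C.a=0
A.a=1 A.b=1 B.a=0 C.a=0
A.a=1 A.b=1 B.a=0 C.a=1
A.a=1 A.b=1 B.a=1 C.a=0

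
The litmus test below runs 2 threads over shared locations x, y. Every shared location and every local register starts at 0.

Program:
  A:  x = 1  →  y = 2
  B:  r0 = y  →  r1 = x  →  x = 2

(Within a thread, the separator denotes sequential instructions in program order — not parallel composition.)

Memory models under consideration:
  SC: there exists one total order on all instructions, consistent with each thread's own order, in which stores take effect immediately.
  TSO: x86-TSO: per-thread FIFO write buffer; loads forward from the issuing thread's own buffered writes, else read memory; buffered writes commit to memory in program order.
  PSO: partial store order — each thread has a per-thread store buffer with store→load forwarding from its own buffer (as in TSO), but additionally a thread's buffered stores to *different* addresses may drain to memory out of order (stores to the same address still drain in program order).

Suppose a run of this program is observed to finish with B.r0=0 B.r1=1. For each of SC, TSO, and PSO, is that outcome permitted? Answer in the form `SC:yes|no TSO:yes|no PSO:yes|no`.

SC:yes TSO:yes PSO:yes

outcome vector order: (B.r0,B.r1)
SC: 3 outcomes — {00, 01, 21}
TSO: 3 outcomes — {00, 01, 21}
PSO: 4 outcomes — {00, 01, 20, 21}
target 01 ∈ {SC,TSO,PSO}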